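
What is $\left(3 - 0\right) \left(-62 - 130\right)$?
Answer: $-576$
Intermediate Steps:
$\left(3 - 0\right) \left(-62 - 130\right) = \left(3 + 0\right) \left(-192\right) = 3 \left(-192\right) = -576$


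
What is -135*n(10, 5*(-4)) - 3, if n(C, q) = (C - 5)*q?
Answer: 13497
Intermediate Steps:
n(C, q) = q*(-5 + C) (n(C, q) = (-5 + C)*q = q*(-5 + C))
-135*n(10, 5*(-4)) - 3 = -135*5*(-4)*(-5 + 10) - 3 = -(-2700)*5 - 3 = -135*(-100) - 3 = 13500 - 3 = 13497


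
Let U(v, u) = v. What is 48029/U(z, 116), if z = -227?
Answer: -48029/227 ≈ -211.58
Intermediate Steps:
48029/U(z, 116) = 48029/(-227) = 48029*(-1/227) = -48029/227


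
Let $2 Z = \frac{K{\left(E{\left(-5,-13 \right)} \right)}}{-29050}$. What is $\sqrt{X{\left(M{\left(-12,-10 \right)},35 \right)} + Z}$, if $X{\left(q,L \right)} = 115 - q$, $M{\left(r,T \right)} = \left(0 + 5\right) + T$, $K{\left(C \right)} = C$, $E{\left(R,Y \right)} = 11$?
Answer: $\frac{\sqrt{4050725609}}{5810} \approx 10.954$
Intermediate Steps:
$M{\left(r,T \right)} = 5 + T$
$Z = - \frac{11}{58100}$ ($Z = \frac{11 \frac{1}{-29050}}{2} = \frac{11 \left(- \frac{1}{29050}\right)}{2} = \frac{1}{2} \left(- \frac{11}{29050}\right) = - \frac{11}{58100} \approx -0.00018933$)
$\sqrt{X{\left(M{\left(-12,-10 \right)},35 \right)} + Z} = \sqrt{\left(115 - \left(5 - 10\right)\right) - \frac{11}{58100}} = \sqrt{\left(115 - -5\right) - \frac{11}{58100}} = \sqrt{\left(115 + 5\right) - \frac{11}{58100}} = \sqrt{120 - \frac{11}{58100}} = \sqrt{\frac{6971989}{58100}} = \frac{\sqrt{4050725609}}{5810}$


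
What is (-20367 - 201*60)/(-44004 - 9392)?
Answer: 32427/53396 ≈ 0.60729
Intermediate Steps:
(-20367 - 201*60)/(-44004 - 9392) = (-20367 - 12060)/(-53396) = -32427*(-1/53396) = 32427/53396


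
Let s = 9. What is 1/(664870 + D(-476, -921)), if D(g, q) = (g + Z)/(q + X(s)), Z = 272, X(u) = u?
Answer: 76/50530137 ≈ 1.5041e-6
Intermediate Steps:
D(g, q) = (272 + g)/(9 + q) (D(g, q) = (g + 272)/(q + 9) = (272 + g)/(9 + q))
1/(664870 + D(-476, -921)) = 1/(664870 + (272 - 476)/(9 - 921)) = 1/(664870 - 204/(-912)) = 1/(664870 - 1/912*(-204)) = 1/(664870 + 17/76) = 1/(50530137/76) = 76/50530137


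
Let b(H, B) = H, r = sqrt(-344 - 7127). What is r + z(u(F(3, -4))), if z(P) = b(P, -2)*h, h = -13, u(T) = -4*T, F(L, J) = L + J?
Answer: -52 + I*sqrt(7471) ≈ -52.0 + 86.435*I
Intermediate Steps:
F(L, J) = J + L
r = I*sqrt(7471) (r = sqrt(-7471) = I*sqrt(7471) ≈ 86.435*I)
z(P) = -13*P (z(P) = P*(-13) = -13*P)
r + z(u(F(3, -4))) = I*sqrt(7471) - (-52)*(-4 + 3) = I*sqrt(7471) - (-52)*(-1) = I*sqrt(7471) - 13*4 = I*sqrt(7471) - 52 = -52 + I*sqrt(7471)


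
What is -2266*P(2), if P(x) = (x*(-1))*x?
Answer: 9064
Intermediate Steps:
P(x) = -x² (P(x) = (-x)*x = -x²)
-2266*P(2) = -(-2266)*2² = -(-2266)*4 = -2266*(-4) = 9064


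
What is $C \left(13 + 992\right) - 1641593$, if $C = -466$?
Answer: $-2109923$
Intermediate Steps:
$C \left(13 + 992\right) - 1641593 = - 466 \left(13 + 992\right) - 1641593 = \left(-466\right) 1005 - 1641593 = -468330 - 1641593 = -2109923$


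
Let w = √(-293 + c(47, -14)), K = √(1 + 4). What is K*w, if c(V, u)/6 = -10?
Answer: I*√1765 ≈ 42.012*I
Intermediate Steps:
c(V, u) = -60 (c(V, u) = 6*(-10) = -60)
K = √5 ≈ 2.2361
w = I*√353 (w = √(-293 - 60) = √(-353) = I*√353 ≈ 18.788*I)
K*w = √5*(I*√353) = I*√1765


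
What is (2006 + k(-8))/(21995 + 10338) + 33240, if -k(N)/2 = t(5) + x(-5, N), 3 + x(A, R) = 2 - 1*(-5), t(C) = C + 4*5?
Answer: 1074750868/32333 ≈ 33240.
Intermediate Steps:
t(C) = 20 + C (t(C) = C + 20 = 20 + C)
x(A, R) = 4 (x(A, R) = -3 + (2 - 1*(-5)) = -3 + (2 + 5) = -3 + 7 = 4)
k(N) = -58 (k(N) = -2*((20 + 5) + 4) = -2*(25 + 4) = -2*29 = -58)
(2006 + k(-8))/(21995 + 10338) + 33240 = (2006 - 58)/(21995 + 10338) + 33240 = 1948/32333 + 33240 = 1074750868/32333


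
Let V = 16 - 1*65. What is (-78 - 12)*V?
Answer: 4410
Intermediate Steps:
V = -49 (V = 16 - 65 = -49)
(-78 - 12)*V = (-78 - 12)*(-49) = -90*(-49) = 4410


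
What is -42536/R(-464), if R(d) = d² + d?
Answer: -5317/26854 ≈ -0.19800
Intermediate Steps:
R(d) = d + d²
-42536/R(-464) = -42536*(-1/(464*(1 - 464))) = -42536/((-464*(-463))) = -42536/214832 = -42536*1/214832 = -5317/26854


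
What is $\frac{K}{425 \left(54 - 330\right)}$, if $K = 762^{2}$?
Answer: $- \frac{48387}{9775} \approx -4.9501$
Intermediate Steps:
$K = 580644$
$\frac{K}{425 \left(54 - 330\right)} = \frac{580644}{425 \left(54 - 330\right)} = \frac{580644}{425 \left(-276\right)} = \frac{580644}{-117300} = 580644 \left(- \frac{1}{117300}\right) = - \frac{48387}{9775}$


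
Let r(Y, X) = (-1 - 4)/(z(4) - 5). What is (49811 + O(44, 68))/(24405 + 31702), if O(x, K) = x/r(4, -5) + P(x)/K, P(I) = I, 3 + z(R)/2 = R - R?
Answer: 4242218/4769095 ≈ 0.88952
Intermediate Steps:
z(R) = -6 (z(R) = -6 + 2*(R - R) = -6 + 2*0 = -6 + 0 = -6)
r(Y, X) = 5/11 (r(Y, X) = (-1 - 4)/(-6 - 5) = -5/(-11) = -5*(-1/11) = 5/11)
O(x, K) = 11*x/5 + x/K (O(x, K) = x/(5/11) + x/K = x*(11/5) + x/K = 11*x/5 + x/K)
(49811 + O(44, 68))/(24405 + 31702) = (49811 + ((11/5)*44 + 44/68))/(24405 + 31702) = (49811 + (484/5 + 44*(1/68)))/56107 = (49811 + (484/5 + 11/17))*(1/56107) = (49811 + 8283/85)*(1/56107) = (4242218/85)*(1/56107) = 4242218/4769095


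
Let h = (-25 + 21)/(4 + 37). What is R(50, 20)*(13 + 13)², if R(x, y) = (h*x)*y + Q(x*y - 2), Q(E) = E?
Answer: 24956568/41 ≈ 6.0870e+5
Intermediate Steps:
h = -4/41 ≈ -0.097561
R(x, y) = -2 + 37*x*y/41 (R(x, y) = (-4*x/41)*y + (x*y - 2) = -4*x*y/41 + (-2 + x*y) = -2 + 37*x*y/41)
R(50, 20)*(13 + 13)² = (-2 + (37/41)*50*20)*(13 + 13)² = (-2 + 37000/41)*26² = (36918/41)*676 = 24956568/41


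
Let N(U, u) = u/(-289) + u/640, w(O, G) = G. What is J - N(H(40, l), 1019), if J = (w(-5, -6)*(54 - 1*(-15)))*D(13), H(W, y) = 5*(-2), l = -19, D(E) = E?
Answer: -995097051/184960 ≈ -5380.1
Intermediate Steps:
H(W, y) = -10
J = -5382 (J = -6*(54 - 1*(-15))*13 = -6*(54 + 15)*13 = -6*69*13 = -414*13 = -5382)
N(U, u) = -351*u/184960 (N(U, u) = u*(-1/289) + u*(1/640) = -u/289 + u/640 = -351*u/184960)
J - N(H(40, l), 1019) = -5382 - (-351)*1019/184960 = -5382 - 1*(-357669/184960) = -5382 + 357669/184960 = -995097051/184960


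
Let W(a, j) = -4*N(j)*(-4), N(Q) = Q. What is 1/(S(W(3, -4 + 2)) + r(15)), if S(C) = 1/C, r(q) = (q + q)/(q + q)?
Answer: 32/31 ≈ 1.0323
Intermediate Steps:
W(a, j) = 16*j (W(a, j) = -4*j*(-4) = 16*j)
r(q) = 1 (r(q) = (2*q)/((2*q)) = (2*q)*(1/(2*q)) = 1)
S(C) = 1/C
1/(S(W(3, -4 + 2)) + r(15)) = 1/(1/(16*(-4 + 2)) + 1) = 1/(1/(16*(-2)) + 1) = 1/(1/(-32) + 1) = 1/(-1/32 + 1) = 1/(31/32) = 32/31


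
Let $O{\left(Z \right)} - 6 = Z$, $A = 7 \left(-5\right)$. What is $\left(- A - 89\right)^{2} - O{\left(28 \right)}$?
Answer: $2882$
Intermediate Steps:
$A = -35$
$O{\left(Z \right)} = 6 + Z$
$\left(- A - 89\right)^{2} - O{\left(28 \right)} = \left(\left(-1\right) \left(-35\right) - 89\right)^{2} - \left(6 + 28\right) = \left(35 - 89\right)^{2} - 34 = \left(-54\right)^{2} - 34 = 2916 - 34 = 2882$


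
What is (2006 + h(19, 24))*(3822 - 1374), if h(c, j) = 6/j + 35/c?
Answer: 93400380/19 ≈ 4.9158e+6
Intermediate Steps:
(2006 + h(19, 24))*(3822 - 1374) = (2006 + (6/24 + 35/19))*(3822 - 1374) = (2006 + (6*(1/24) + 35*(1/19)))*2448 = (2006 + (1/4 + 35/19))*2448 = (2006 + 159/76)*2448 = (152615/76)*2448 = 93400380/19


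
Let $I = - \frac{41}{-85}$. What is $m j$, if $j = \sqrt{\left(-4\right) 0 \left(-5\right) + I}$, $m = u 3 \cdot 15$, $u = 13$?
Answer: $\frac{117 \sqrt{3485}}{17} \approx 406.29$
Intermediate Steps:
$m = 585$ ($m = 13 \cdot 3 \cdot 15 = 39 \cdot 15 = 585$)
$I = \frac{41}{85}$ ($I = \left(-41\right) \left(- \frac{1}{85}\right) = \frac{41}{85} \approx 0.48235$)
$j = \frac{\sqrt{3485}}{85}$ ($j = \sqrt{\left(-4\right) 0 \left(-5\right) + \frac{41}{85}} = \sqrt{0 \left(-5\right) + \frac{41}{85}} = \sqrt{0 + \frac{41}{85}} = \sqrt{\frac{41}{85}} = \frac{\sqrt{3485}}{85} \approx 0.69452$)
$m j = 585 \frac{\sqrt{3485}}{85} = \frac{117 \sqrt{3485}}{17}$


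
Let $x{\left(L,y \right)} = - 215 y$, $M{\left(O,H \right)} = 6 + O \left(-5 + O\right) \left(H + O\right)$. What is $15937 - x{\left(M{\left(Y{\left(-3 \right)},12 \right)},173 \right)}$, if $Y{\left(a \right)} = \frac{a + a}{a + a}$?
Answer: $53132$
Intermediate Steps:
$Y{\left(a \right)} = 1$ ($Y{\left(a \right)} = \frac{2 a}{2 a} = 2 a \frac{1}{2 a} = 1$)
$M{\left(O,H \right)} = 6 + O \left(-5 + O\right) \left(H + O\right)$
$15937 - x{\left(M{\left(Y{\left(-3 \right)},12 \right)},173 \right)} = 15937 - \left(-215\right) 173 = 15937 - -37195 = 15937 + 37195 = 53132$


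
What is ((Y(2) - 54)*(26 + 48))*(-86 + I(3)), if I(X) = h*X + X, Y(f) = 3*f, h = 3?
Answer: 262848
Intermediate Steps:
I(X) = 4*X (I(X) = 3*X + X = 4*X)
((Y(2) - 54)*(26 + 48))*(-86 + I(3)) = ((3*2 - 54)*(26 + 48))*(-86 + 4*3) = ((6 - 54)*74)*(-86 + 12) = -48*74*(-74) = -3552*(-74) = 262848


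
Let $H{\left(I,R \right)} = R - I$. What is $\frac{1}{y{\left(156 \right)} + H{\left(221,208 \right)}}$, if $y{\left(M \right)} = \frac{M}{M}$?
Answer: $- \frac{1}{12} \approx -0.083333$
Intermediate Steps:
$y{\left(M \right)} = 1$
$\frac{1}{y{\left(156 \right)} + H{\left(221,208 \right)}} = \frac{1}{1 + \left(208 - 221\right)} = \frac{1}{1 - 13} = \frac{1}{-12} = - \frac{1}{12}$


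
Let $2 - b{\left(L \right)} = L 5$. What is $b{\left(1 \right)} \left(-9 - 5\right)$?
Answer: $42$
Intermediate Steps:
$b{\left(L \right)} = 2 - 5 L$ ($b{\left(L \right)} = 2 - L 5 = 2 - 5 L$)
$b{\left(1 \right)} \left(-9 - 5\right) = \left(2 - 5\right) \left(-9 - 5\right) = \left(2 - 5\right) \left(-14\right) = \left(-3\right) \left(-14\right) = 42$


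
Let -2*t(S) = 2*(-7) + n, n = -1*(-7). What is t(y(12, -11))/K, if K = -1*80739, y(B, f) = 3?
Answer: -7/161478 ≈ -4.3350e-5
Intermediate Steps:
n = 7
K = -80739
t(S) = 7/2 (t(S) = -(2*(-7) + 7)/2 = -(-14 + 7)/2 = -1/2*(-7) = 7/2)
t(y(12, -11))/K = (7/2)/(-80739) = (7/2)*(-1/80739) = -7/161478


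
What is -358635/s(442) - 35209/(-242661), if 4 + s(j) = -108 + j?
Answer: -5801007251/5338542 ≈ -1086.6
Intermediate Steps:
s(j) = -112 + j (s(j) = -4 + (-108 + j) = -112 + j)
-358635/s(442) - 35209/(-242661) = -358635/(-112 + 442) - 35209/(-242661) = -358635/330 - 35209*(-1/242661) = -358635*1/330 + 35209/242661 = -23909/22 + 35209/242661 = -5801007251/5338542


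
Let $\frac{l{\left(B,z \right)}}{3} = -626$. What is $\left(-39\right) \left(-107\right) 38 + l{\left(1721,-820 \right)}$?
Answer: $156696$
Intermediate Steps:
$l{\left(B,z \right)} = -1878$ ($l{\left(B,z \right)} = 3 \left(-626\right) = -1878$)
$\left(-39\right) \left(-107\right) 38 + l{\left(1721,-820 \right)} = \left(-39\right) \left(-107\right) 38 - 1878 = 4173 \cdot 38 - 1878 = 158574 - 1878 = 156696$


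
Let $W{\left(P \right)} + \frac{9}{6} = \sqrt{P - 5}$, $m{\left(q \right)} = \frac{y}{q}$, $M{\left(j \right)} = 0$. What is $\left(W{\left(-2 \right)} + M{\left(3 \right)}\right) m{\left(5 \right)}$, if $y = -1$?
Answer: $\frac{3}{10} - \frac{i \sqrt{7}}{5} \approx 0.3 - 0.52915 i$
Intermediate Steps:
$m{\left(q \right)} = - \frac{1}{q}$
$W{\left(P \right)} = - \frac{3}{2} + \sqrt{-5 + P}$ ($W{\left(P \right)} = - \frac{3}{2} + \sqrt{P - 5} = - \frac{3}{2} + \sqrt{-5 + P}$)
$\left(W{\left(-2 \right)} + M{\left(3 \right)}\right) m{\left(5 \right)} = \left(\left(- \frac{3}{2} + \sqrt{-5 - 2}\right) + 0\right) \left(- \frac{1}{5}\right) = \left(\left(- \frac{3}{2} + \sqrt{-7}\right) + 0\right) \left(\left(-1\right) \frac{1}{5}\right) = \left(\left(- \frac{3}{2} + i \sqrt{7}\right) + 0\right) \left(- \frac{1}{5}\right) = \left(- \frac{3}{2} + i \sqrt{7}\right) \left(- \frac{1}{5}\right) = \frac{3}{10} - \frac{i \sqrt{7}}{5}$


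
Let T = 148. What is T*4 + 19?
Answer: 611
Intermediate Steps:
T*4 + 19 = 148*4 + 19 = 592 + 19 = 611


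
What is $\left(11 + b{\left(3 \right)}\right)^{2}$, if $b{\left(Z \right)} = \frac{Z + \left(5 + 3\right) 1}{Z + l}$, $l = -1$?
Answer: $\frac{1089}{4} \approx 272.25$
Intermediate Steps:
$b{\left(Z \right)} = \frac{8 + Z}{-1 + Z}$ ($b{\left(Z \right)} = \frac{Z + \left(5 + 3\right) 1}{Z - 1} = \frac{Z + 8 \cdot 1}{-1 + Z} = \frac{Z + 8}{-1 + Z} = \frac{8 + Z}{-1 + Z}$)
$\left(11 + b{\left(3 \right)}\right)^{2} = \left(11 + \frac{8 + 3}{-1 + 3}\right)^{2} = \left(11 + \frac{1}{2} \cdot 11\right)^{2} = \left(11 + \frac{11}{2}\right)^{2} = \left(\frac{33}{2}\right)^{2} = \frac{1089}{4}$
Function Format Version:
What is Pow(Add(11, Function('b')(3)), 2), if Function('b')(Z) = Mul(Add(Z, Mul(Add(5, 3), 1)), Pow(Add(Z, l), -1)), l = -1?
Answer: Rational(1089, 4) ≈ 272.25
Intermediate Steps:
Function('b')(Z) = Mul(Pow(Add(-1, Z), -1), Add(8, Z)) (Function('b')(Z) = Mul(Add(Z, Mul(Add(5, 3), 1)), Pow(Add(Z, -1), -1)) = Mul(Add(Z, Mul(8, 1)), Pow(Add(-1, Z), -1)) = Mul(Add(Z, 8), Pow(Add(-1, Z), -1)) = Mul(Add(8, Z), Pow(Add(-1, Z), -1)) = Mul(Pow(Add(-1, Z), -1), Add(8, Z)))
Pow(Add(11, Function('b')(3)), 2) = Pow(Add(11, Mul(Pow(Add(-1, 3), -1), Add(8, 3))), 2) = Pow(Add(11, Mul(Pow(2, -1), 11)), 2) = Pow(Add(11, Mul(Rational(1, 2), 11)), 2) = Pow(Add(11, Rational(11, 2)), 2) = Pow(Rational(33, 2), 2) = Rational(1089, 4)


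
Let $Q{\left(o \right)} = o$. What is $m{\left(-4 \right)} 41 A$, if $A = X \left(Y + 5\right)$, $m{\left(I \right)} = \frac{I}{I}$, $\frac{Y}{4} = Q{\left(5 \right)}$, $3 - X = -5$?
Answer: $8200$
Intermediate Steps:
$X = 8$ ($X = 3 - -5 = 3 + 5 = 8$)
$Y = 20$ ($Y = 4 \cdot 5 = 20$)
$m{\left(I \right)} = 1$
$A = 200$ ($A = 8 \left(20 + 5\right) = 8 \cdot 25 = 200$)
$m{\left(-4 \right)} 41 A = 1 \cdot 41 \cdot 200 = 41 \cdot 200 = 8200$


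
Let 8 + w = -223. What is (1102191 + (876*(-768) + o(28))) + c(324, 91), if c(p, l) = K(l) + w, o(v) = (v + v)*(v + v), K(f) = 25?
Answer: 432353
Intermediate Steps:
w = -231 (w = -8 - 223 = -231)
o(v) = 4*v² (o(v) = (2*v)*(2*v) = 4*v²)
c(p, l) = -206 (c(p, l) = 25 - 231 = -206)
(1102191 + (876*(-768) + o(28))) + c(324, 91) = (1102191 + (876*(-768) + 4*28²)) - 206 = (1102191 + (-672768 + 4*784)) - 206 = (1102191 + (-672768 + 3136)) - 206 = (1102191 - 669632) - 206 = 432559 - 206 = 432353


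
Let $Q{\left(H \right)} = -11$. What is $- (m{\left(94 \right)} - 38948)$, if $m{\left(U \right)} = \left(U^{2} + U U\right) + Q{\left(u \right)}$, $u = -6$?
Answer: $21287$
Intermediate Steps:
$m{\left(U \right)} = -11 + 2 U^{2}$ ($m{\left(U \right)} = \left(U^{2} + U U\right) - 11 = \left(U^{2} + U^{2}\right) - 11 = 2 U^{2} - 11 = -11 + 2 U^{2}$)
$- (m{\left(94 \right)} - 38948) = - (\left(-11 + 2 \cdot 94^{2}\right) - 38948) = - (\left(-11 + 2 \cdot 8836\right) - 38948) = - (\left(-11 + 17672\right) - 38948) = - (17661 - 38948) = \left(-1\right) \left(-21287\right) = 21287$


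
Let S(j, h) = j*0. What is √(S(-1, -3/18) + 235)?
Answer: √235 ≈ 15.330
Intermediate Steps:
S(j, h) = 0
√(S(-1, -3/18) + 235) = √(0 + 235) = √235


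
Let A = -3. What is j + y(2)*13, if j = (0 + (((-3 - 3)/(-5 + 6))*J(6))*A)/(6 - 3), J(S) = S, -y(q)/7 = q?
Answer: -146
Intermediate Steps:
y(q) = -7*q
j = 36 (j = (0 + (((-3 - 3)/(-5 + 6))*6)*(-3))/(6 - 3) = (0 + (-6/1*6)*(-3))/3 = (0 + (-6*1*6)*(-3))*(⅓) = (0 - 6*6*(-3))*(⅓) = (0 - 36*(-3))*(⅓) = (0 + 108)*(⅓) = 108*(⅓) = 36)
j + y(2)*13 = 36 - 7*2*13 = 36 - 14*13 = 36 - 182 = -146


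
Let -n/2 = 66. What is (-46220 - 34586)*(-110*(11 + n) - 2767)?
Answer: -851937658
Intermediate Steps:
n = -132 (n = -2*66 = -132)
(-46220 - 34586)*(-110*(11 + n) - 2767) = (-46220 - 34586)*(-110*(11 - 132) - 2767) = -80806*(-110*(-121) - 2767) = -80806*(13310 - 2767) = -80806*10543 = -851937658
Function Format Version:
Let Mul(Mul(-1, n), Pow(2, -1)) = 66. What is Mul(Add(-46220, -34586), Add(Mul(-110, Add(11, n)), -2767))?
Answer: -851937658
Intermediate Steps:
n = -132 (n = Mul(-2, 66) = -132)
Mul(Add(-46220, -34586), Add(Mul(-110, Add(11, n)), -2767)) = Mul(Add(-46220, -34586), Add(Mul(-110, Add(11, -132)), -2767)) = Mul(-80806, Add(Mul(-110, -121), -2767)) = Mul(-80806, Add(13310, -2767)) = Mul(-80806, 10543) = -851937658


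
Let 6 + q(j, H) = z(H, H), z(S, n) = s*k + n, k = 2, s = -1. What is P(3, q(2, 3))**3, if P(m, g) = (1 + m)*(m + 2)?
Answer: 8000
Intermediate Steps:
z(S, n) = -2 + n (z(S, n) = -1*2 + n = -2 + n)
q(j, H) = -8 + H (q(j, H) = -6 + (-2 + H) = -8 + H)
P(m, g) = (1 + m)*(2 + m)
P(3, q(2, 3))**3 = (2 + 3**2 + 3*3)**3 = (2 + 9 + 9)**3 = 20**3 = 8000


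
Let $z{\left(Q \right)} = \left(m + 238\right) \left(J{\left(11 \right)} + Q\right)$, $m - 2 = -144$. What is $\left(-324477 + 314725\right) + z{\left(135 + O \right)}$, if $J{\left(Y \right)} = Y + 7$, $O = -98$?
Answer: $-4472$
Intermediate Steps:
$m = -142$ ($m = 2 - 144 = -142$)
$J{\left(Y \right)} = 7 + Y$
$z{\left(Q \right)} = 1728 + 96 Q$ ($z{\left(Q \right)} = \left(-142 + 238\right) \left(\left(7 + 11\right) + Q\right) = 96 \left(18 + Q\right) = 1728 + 96 Q$)
$\left(-324477 + 314725\right) + z{\left(135 + O \right)} = \left(-324477 + 314725\right) + \left(1728 + 96 \left(135 - 98\right)\right) = -9752 + \left(1728 + 96 \cdot 37\right) = -9752 + \left(1728 + 3552\right) = -9752 + 5280 = -4472$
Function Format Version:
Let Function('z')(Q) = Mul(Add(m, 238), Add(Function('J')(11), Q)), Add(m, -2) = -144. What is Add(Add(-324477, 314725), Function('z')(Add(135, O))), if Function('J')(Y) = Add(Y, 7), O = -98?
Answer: -4472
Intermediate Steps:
m = -142 (m = Add(2, -144) = -142)
Function('J')(Y) = Add(7, Y)
Function('z')(Q) = Add(1728, Mul(96, Q)) (Function('z')(Q) = Mul(Add(-142, 238), Add(Add(7, 11), Q)) = Mul(96, Add(18, Q)) = Add(1728, Mul(96, Q)))
Add(Add(-324477, 314725), Function('z')(Add(135, O))) = Add(Add(-324477, 314725), Add(1728, Mul(96, Add(135, -98)))) = Add(-9752, Add(1728, Mul(96, 37))) = Add(-9752, Add(1728, 3552)) = Add(-9752, 5280) = -4472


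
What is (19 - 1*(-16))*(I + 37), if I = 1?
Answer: 1330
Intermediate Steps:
(19 - 1*(-16))*(I + 37) = (19 - 1*(-16))*(1 + 37) = (19 + 16)*38 = 35*38 = 1330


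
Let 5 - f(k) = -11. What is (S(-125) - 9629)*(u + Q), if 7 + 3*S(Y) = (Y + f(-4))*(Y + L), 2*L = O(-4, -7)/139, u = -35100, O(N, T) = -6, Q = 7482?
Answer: 19535721184/139 ≈ 1.4054e+8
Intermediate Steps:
f(k) = 16 (f(k) = 5 - 1*(-11) = 5 + 11 = 16)
L = -3/139 (L = (-6/139)/2 = (-6*1/139)/2 = (1/2)*(-6/139) = -3/139 ≈ -0.021583)
S(Y) = -7/3 + (16 + Y)*(-3/139 + Y)/3 (S(Y) = -7/3 + ((Y + 16)*(Y - 3/139))/3 = -7/3 + ((16 + Y)*(-3/139 + Y))/3 = -7/3 + (16 + Y)*(-3/139 + Y)/3)
(S(-125) - 9629)*(u + Q) = ((-1021/417 + (1/3)*(-125)**2 + (2221/417)*(-125)) - 9629)*(-35100 + 7482) = ((-1021/417 + (1/3)*15625 - 277625/417) - 9629)*(-27618) = ((-1021/417 + 15625/3 - 277625/417) - 9629)*(-27618) = (1893229/417 - 9629)*(-27618) = -2122064/417*(-27618) = 19535721184/139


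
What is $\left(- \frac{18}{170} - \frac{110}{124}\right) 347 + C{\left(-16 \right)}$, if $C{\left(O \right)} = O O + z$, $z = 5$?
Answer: $- \frac{440381}{5270} \approx -83.564$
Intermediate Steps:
$C{\left(O \right)} = 5 + O^{2}$ ($C{\left(O \right)} = O O + 5 = O^{2} + 5 = 5 + O^{2}$)
$\left(- \frac{18}{170} - \frac{110}{124}\right) 347 + C{\left(-16 \right)} = \left(- \frac{18}{170} - \frac{110}{124}\right) 347 + \left(5 + \left(-16\right)^{2}\right) = \left(\left(-18\right) \frac{1}{170} - \frac{55}{62}\right) 347 + \left(5 + 256\right) = \left(- \frac{9}{85} - \frac{55}{62}\right) 347 + 261 = \left(- \frac{5233}{5270}\right) 347 + 261 = - \frac{1815851}{5270} + 261 = - \frac{440381}{5270}$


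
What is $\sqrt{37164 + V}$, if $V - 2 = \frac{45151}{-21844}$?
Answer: $\frac{\sqrt{4433288692333}}{10922} \approx 192.78$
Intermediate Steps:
$V = - \frac{1463}{21844}$ ($V = 2 + \frac{45151}{-21844} = 2 + 45151 \left(- \frac{1}{21844}\right) = 2 - \frac{45151}{21844} = - \frac{1463}{21844} \approx -0.066975$)
$\sqrt{37164 + V} = \sqrt{37164 - \frac{1463}{21844}} = \sqrt{\frac{811808953}{21844}} = \frac{\sqrt{4433288692333}}{10922}$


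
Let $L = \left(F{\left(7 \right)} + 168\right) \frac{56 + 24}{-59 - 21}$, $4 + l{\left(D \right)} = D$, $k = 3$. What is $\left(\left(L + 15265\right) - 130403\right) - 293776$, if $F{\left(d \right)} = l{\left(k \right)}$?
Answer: $-409081$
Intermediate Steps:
$l{\left(D \right)} = -4 + D$
$F{\left(d \right)} = -1$ ($F{\left(d \right)} = -4 + 3 = -1$)
$L = -167$ ($L = \left(-1 + 168\right) \frac{56 + 24}{-59 - 21} = 167 \frac{80}{-80} = 167 \cdot 80 \left(- \frac{1}{80}\right) = 167 \left(-1\right) = -167$)
$\left(\left(L + 15265\right) - 130403\right) - 293776 = \left(\left(-167 + 15265\right) - 130403\right) - 293776 = \left(15098 - 130403\right) - 293776 = -115305 - 293776 = -409081$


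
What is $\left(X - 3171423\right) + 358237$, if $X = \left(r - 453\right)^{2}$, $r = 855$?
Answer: $-2651582$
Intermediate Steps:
$X = 161604$ ($X = \left(855 - 453\right)^{2} = 402^{2} = 161604$)
$\left(X - 3171423\right) + 358237 = \left(161604 - 3171423\right) + 358237 = -3009819 + 358237 = -2651582$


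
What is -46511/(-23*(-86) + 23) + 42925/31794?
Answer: -154764201/7068866 ≈ -21.894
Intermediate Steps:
-46511/(-23*(-86) + 23) + 42925/31794 = -46511/(1978 + 23) + 42925*(1/31794) = -46511/2001 + 42925/31794 = -154764201/7068866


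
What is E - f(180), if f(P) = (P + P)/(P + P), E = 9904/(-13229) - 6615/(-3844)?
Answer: -1413417/50852276 ≈ -0.027795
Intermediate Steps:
E = 49438859/50852276 (E = 9904*(-1/13229) - 6615*(-1/3844) = -9904/13229 + 6615/3844 = 49438859/50852276 ≈ 0.97221)
f(P) = 1 (f(P) = (2*P)/((2*P)) = (2*P)*(1/(2*P)) = 1)
E - f(180) = 49438859/50852276 - 1*1 = 49438859/50852276 - 1 = -1413417/50852276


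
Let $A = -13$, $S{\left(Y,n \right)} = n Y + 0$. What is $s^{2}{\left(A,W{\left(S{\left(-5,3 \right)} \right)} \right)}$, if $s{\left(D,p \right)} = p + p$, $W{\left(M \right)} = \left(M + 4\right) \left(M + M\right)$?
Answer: $435600$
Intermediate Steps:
$S{\left(Y,n \right)} = Y n$ ($S{\left(Y,n \right)} = Y n + 0 = Y n$)
$W{\left(M \right)} = 2 M \left(4 + M\right)$ ($W{\left(M \right)} = \left(4 + M\right) 2 M = 2 M \left(4 + M\right)$)
$s{\left(D,p \right)} = 2 p$
$s^{2}{\left(A,W{\left(S{\left(-5,3 \right)} \right)} \right)} = \left(2 \cdot 2 \left(\left(-5\right) 3\right) \left(4 - 15\right)\right)^{2} = \left(2 \cdot 2 \left(-15\right) \left(4 - 15\right)\right)^{2} = \left(2 \cdot 2 \left(-15\right) \left(-11\right)\right)^{2} = \left(2 \cdot 330\right)^{2} = 660^{2} = 435600$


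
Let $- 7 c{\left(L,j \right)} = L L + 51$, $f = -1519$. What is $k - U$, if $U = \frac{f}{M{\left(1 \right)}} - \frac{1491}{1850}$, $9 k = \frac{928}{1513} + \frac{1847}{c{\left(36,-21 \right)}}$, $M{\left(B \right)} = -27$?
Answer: $- \frac{1915567188791}{33932883150} \approx -56.452$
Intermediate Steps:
$c{\left(L,j \right)} = - \frac{51}{7} - \frac{L^{2}}{7}$ ($c{\left(L,j \right)} = - \frac{L L + 51}{7} = - \frac{L^{2} + 51}{7} = - \frac{51 + L^{2}}{7} = - \frac{51}{7} - \frac{L^{2}}{7}$)
$k = - \frac{18311561}{18342099}$ ($k = \frac{\frac{928}{1513} + \frac{1847}{- \frac{51}{7} - \frac{36^{2}}{7}}}{9} = \frac{928 \cdot \frac{1}{1513} + \frac{1847}{- \frac{51}{7} - \frac{1296}{7}}}{9} = \frac{\frac{928}{1513} + \frac{1847}{- \frac{51}{7} - \frac{1296}{7}}}{9} = \frac{\frac{928}{1513} + \frac{1847}{- \frac{1347}{7}}}{9} = \frac{\frac{928}{1513} + 1847 \left(- \frac{7}{1347}\right)}{9} = \frac{\frac{928}{1513} - \frac{12929}{1347}}{9} = \frac{1}{9} \left(- \frac{18311561}{2038011}\right) = - \frac{18311561}{18342099} \approx -0.99833$)
$U = \frac{2769893}{49950}$ ($U = - \frac{1519}{-27} - \frac{1491}{1850} = \left(-1519\right) \left(- \frac{1}{27}\right) - \frac{1491}{1850} = \frac{1519}{27} - \frac{1491}{1850} = \frac{2769893}{49950} \approx 55.453$)
$k - U = - \frac{18311561}{18342099} - \frac{2769893}{49950} = - \frac{1915567188791}{33932883150}$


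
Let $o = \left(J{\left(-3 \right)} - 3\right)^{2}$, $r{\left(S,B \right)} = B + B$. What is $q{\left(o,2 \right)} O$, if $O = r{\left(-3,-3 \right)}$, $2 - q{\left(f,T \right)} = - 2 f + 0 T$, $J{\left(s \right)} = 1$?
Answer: $-60$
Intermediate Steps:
$r{\left(S,B \right)} = 2 B$
$o = 4$ ($o = \left(1 - 3\right)^{2} = \left(-2\right)^{2} = 4$)
$q{\left(f,T \right)} = 2 + 2 f$ ($q{\left(f,T \right)} = 2 - \left(- 2 f + 0 T\right) = 2 - \left(- 2 f + 0\right) = 2 - - 2 f = 2 + 2 f$)
$O = -6$ ($O = 2 \left(-3\right) = -6$)
$q{\left(o,2 \right)} O = \left(2 + 2 \cdot 4\right) \left(-6\right) = \left(2 + 8\right) \left(-6\right) = 10 \left(-6\right) = -60$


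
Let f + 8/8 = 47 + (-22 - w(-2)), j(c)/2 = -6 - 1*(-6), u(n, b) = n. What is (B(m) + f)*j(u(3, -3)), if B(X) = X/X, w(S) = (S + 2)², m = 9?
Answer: 0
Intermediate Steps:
j(c) = 0 (j(c) = 2*(-6 - 1*(-6)) = 2*(-6 + 6) = 2*0 = 0)
w(S) = (2 + S)²
B(X) = 1
f = 24 (f = -1 + (47 + (-22 - (2 - 2)²)) = -1 + (47 + (-22 - 1*0²)) = -1 + (47 + (-22 - 1*0)) = -1 + (47 + (-22 + 0)) = -1 + (47 - 22) = -1 + 25 = 24)
(B(m) + f)*j(u(3, -3)) = (1 + 24)*0 = 25*0 = 0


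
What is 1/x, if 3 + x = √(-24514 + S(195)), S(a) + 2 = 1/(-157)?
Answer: -471/3850426 - I*√604295041/3850426 ≈ -0.00012232 - 0.0063843*I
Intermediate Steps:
S(a) = -315/157 (S(a) = -2 + 1/(-157) = -2 - 1/157 = -315/157)
x = -3 + I*√604295041/157 (x = -3 + √(-24514 - 315/157) = -3 + √(-3849013/157) = -3 + I*√604295041/157 ≈ -3.0 + 156.58*I)
1/x = 1/(-3 + I*√604295041/157)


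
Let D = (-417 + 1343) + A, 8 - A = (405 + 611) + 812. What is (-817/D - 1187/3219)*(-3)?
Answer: -522915/319754 ≈ -1.6354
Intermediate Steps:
A = -1820 (A = 8 - ((405 + 611) + 812) = 8 - (1016 + 812) = 8 - 1*1828 = 8 - 1828 = -1820)
D = -894 (D = (-417 + 1343) - 1820 = 926 - 1820 = -894)
(-817/D - 1187/3219)*(-3) = (-817/(-894) - 1187/3219)*(-3) = (-817*(-1/894) - 1187*1/3219)*(-3) = (817/894 - 1187/3219)*(-3) = (174305/319754)*(-3) = -522915/319754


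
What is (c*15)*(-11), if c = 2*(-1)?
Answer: 330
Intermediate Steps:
c = -2
(c*15)*(-11) = -2*15*(-11) = -30*(-11) = 330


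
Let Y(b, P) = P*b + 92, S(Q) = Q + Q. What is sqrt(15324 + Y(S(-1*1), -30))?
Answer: 2*sqrt(3869) ≈ 124.40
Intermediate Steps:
S(Q) = 2*Q
Y(b, P) = 92 + P*b
sqrt(15324 + Y(S(-1*1), -30)) = sqrt(15324 + (92 - 60*(-1*1))) = sqrt(15324 + (92 - 60*(-1))) = sqrt(15324 + (92 - 30*(-2))) = sqrt(15324 + (92 + 60)) = sqrt(15324 + 152) = sqrt(15476) = 2*sqrt(3869)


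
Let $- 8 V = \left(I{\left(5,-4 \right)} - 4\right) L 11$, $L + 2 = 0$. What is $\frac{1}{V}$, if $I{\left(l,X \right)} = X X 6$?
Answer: $\frac{1}{253} \approx 0.0039526$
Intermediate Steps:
$I{\left(l,X \right)} = 6 X^{2}$ ($I{\left(l,X \right)} = X^{2} \cdot 6 = 6 X^{2}$)
$L = -2$ ($L = -2 + 0 = -2$)
$V = 253$ ($V = - \frac{\left(6 \left(-4\right)^{2} - 4\right) \left(-2\right) 11}{8} = - \frac{\left(6 \cdot 16 - 4\right) \left(-2\right) 11}{8} = - \frac{\left(96 - 4\right) \left(-2\right) 11}{8} = - \frac{92 \left(-2\right) 11}{8} = - \frac{\left(-184\right) 11}{8} = \left(- \frac{1}{8}\right) \left(-2024\right) = 253$)
$\frac{1}{V} = \frac{1}{253}$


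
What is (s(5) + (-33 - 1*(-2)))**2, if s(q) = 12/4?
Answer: 784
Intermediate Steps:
s(q) = 3 (s(q) = 12*(1/4) = 3)
(s(5) + (-33 - 1*(-2)))**2 = (3 + (-33 - 1*(-2)))**2 = (3 + (-33 + 2))**2 = (3 - 31)**2 = (-28)**2 = 784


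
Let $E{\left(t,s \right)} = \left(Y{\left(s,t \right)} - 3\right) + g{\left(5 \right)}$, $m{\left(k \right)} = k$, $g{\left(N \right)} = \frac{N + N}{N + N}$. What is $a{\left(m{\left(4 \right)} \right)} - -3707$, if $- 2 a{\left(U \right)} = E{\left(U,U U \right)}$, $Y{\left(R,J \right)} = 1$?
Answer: $\frac{7415}{2} \approx 3707.5$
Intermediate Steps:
$g{\left(N \right)} = 1$ ($g{\left(N \right)} = \frac{2 N}{2 N} = 2 N \frac{1}{2 N} = 1$)
$E{\left(t,s \right)} = -1$ ($E{\left(t,s \right)} = \left(1 - 3\right) + 1 = -2 + 1 = -1$)
$a{\left(U \right)} = \frac{1}{2}$ ($a{\left(U \right)} = \left(- \frac{1}{2}\right) \left(-1\right) = \frac{1}{2}$)
$a{\left(m{\left(4 \right)} \right)} - -3707 = \frac{1}{2} - -3707 = \frac{1}{2} + 3707 = \frac{7415}{2}$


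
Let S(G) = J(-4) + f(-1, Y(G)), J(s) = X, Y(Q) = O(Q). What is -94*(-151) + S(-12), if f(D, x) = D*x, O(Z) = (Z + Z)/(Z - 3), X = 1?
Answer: 70967/5 ≈ 14193.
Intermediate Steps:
O(Z) = 2*Z/(-3 + Z) (O(Z) = (2*Z)/(-3 + Z) = 2*Z/(-3 + Z))
Y(Q) = 2*Q/(-3 + Q)
J(s) = 1
S(G) = 1 - 2*G/(-3 + G)
-94*(-151) + S(-12) = -94*(-151) + (-3 - 1*(-12))/(-3 - 12) = 14194 + (-3 + 12)/(-15) = 14194 - 1/15*9 = 14194 - 3/5 = 70967/5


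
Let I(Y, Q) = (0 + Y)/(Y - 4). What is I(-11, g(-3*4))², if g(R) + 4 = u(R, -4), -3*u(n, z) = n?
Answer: 121/225 ≈ 0.53778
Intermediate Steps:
u(n, z) = -n/3
g(R) = -4 - R/3
I(Y, Q) = Y/(-4 + Y)
I(-11, g(-3*4))² = (-11/(-4 - 11))² = (-11/(-15))² = (-11*(-1/15))² = (11/15)² = 121/225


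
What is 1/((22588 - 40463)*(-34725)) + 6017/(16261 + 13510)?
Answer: 3734808339146/18479138803125 ≈ 0.20211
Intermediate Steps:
1/((22588 - 40463)*(-34725)) + 6017/(16261 + 13510) = -1/34725/(-17875) + 6017/29771 = -1/17875*(-1/34725) + 6017*(1/29771) = 1/620709375 + 6017/29771 = 3734808339146/18479138803125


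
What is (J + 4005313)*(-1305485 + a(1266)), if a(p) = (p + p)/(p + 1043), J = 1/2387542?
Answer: -28825903911309964759451/5512834478 ≈ -5.2289e+12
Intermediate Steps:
J = 1/2387542 ≈ 4.1884e-7
a(p) = 2*p/(1043 + p) (a(p) = (2*p)/(1043 + p) = 2*p/(1043 + p))
(J + 4005313)*(-1305485 + a(1266)) = (1/2387542 + 4005313)*(-1305485 + 2*1266/(1043 + 1266)) = 9562853010647*(-1305485 + 2*1266/2309)/2387542 = 9562853010647*(-1305485 + 2*1266*(1/2309))/2387542 = 9562853010647*(-1305485 + 2532/2309)/2387542 = (9562853010647/2387542)*(-3014362333/2309) = -28825903911309964759451/5512834478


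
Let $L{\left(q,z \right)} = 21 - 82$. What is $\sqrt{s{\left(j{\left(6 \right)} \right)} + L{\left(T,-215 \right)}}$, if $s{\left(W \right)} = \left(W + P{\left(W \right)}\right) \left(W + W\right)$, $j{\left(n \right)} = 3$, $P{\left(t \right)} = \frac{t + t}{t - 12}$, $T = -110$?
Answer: $i \sqrt{47} \approx 6.8557 i$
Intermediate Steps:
$P{\left(t \right)} = \frac{2 t}{-12 + t}$
$L{\left(q,z \right)} = -61$ ($L{\left(q,z \right)} = 21 - 82 = -61$)
$s{\left(W \right)} = 2 W \left(W + \frac{2 W}{-12 + W}\right)$ ($s{\left(W \right)} = \left(W + \frac{2 W}{-12 + W}\right) \left(W + W\right) = \left(W + \frac{2 W}{-12 + W}\right) 2 W = 2 W \left(W + \frac{2 W}{-12 + W}\right)$)
$\sqrt{s{\left(j{\left(6 \right)} \right)} + L{\left(T,-215 \right)}} = \sqrt{\frac{2 \cdot 3^{2} \left(-10 + 3\right)}{-12 + 3} - 61} = \sqrt{2 \cdot 9 \frac{1}{-9} \left(-7\right) - 61} = \sqrt{2 \cdot 9 \left(- \frac{1}{9}\right) \left(-7\right) - 61} = \sqrt{14 - 61} = \sqrt{-47} = i \sqrt{47}$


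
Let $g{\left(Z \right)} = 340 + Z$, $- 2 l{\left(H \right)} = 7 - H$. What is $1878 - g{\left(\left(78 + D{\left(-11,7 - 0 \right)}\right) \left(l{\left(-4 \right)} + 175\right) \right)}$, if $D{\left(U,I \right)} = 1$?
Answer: $- \frac{23705}{2} \approx -11853.0$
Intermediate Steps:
$l{\left(H \right)} = - \frac{7}{2} + \frac{H}{2}$ ($l{\left(H \right)} = - \frac{7 - H}{2} = - \frac{7}{2} + \frac{H}{2}$)
$1878 - g{\left(\left(78 + D{\left(-11,7 - 0 \right)}\right) \left(l{\left(-4 \right)} + 175\right) \right)} = 1878 - \left(340 + \left(78 + 1\right) \left(\left(- \frac{7}{2} + \frac{1}{2} \left(-4\right)\right) + 175\right)\right) = 1878 - \left(340 + 79 \left(\left(- \frac{7}{2} - 2\right) + 175\right)\right) = 1878 - \left(340 + 79 \left(- \frac{11}{2} + 175\right)\right) = 1878 - \left(340 + 79 \cdot \frac{339}{2}\right) = 1878 - \left(340 + \frac{26781}{2}\right) = 1878 - \frac{27461}{2} = - \frac{23705}{2}$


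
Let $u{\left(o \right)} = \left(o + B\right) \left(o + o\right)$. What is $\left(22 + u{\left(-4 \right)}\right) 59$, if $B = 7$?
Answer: $-118$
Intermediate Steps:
$u{\left(o \right)} = 2 o \left(7 + o\right)$ ($u{\left(o \right)} = \left(o + 7\right) \left(o + o\right) = \left(7 + o\right) 2 o = 2 o \left(7 + o\right)$)
$\left(22 + u{\left(-4 \right)}\right) 59 = \left(22 + 2 \left(-4\right) \left(7 - 4\right)\right) 59 = \left(22 + 2 \left(-4\right) 3\right) 59 = \left(22 - 24\right) 59 = \left(-2\right) 59 = -118$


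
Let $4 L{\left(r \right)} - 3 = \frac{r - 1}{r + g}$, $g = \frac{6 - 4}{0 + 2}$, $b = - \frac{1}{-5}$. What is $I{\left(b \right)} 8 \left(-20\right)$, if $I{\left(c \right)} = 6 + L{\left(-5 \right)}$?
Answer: $-1140$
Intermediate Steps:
$b = \frac{1}{5}$ ($b = \left(-1\right) \left(- \frac{1}{5}\right) = \frac{1}{5} \approx 0.2$)
$g = 1$ ($g = \frac{2}{2} = 2 \cdot \frac{1}{2} = 1$)
$L{\left(r \right)} = \frac{3}{4} + \frac{-1 + r}{4 \left(1 + r\right)}$ ($L{\left(r \right)} = \frac{3}{4} + \frac{\left(r - 1\right) \frac{1}{r + 1}}{4} = \frac{3}{4} + \frac{\left(-1 + r\right) \frac{1}{1 + r}}{4} = \frac{3}{4} + \frac{\frac{1}{1 + r} \left(-1 + r\right)}{4} = \frac{3}{4} + \frac{-1 + r}{4 \left(1 + r\right)}$)
$I{\left(c \right)} = \frac{57}{8}$ ($I{\left(c \right)} = 6 + \frac{\frac{1}{2} - 5}{1 - 5} = 6 + \frac{1}{-4} \left(- \frac{9}{2}\right) = 6 - - \frac{9}{8} = 6 + \frac{9}{8} = \frac{57}{8}$)
$I{\left(b \right)} 8 \left(-20\right) = \frac{57}{8} \cdot 8 \left(-20\right) = 57 \left(-20\right) = -1140$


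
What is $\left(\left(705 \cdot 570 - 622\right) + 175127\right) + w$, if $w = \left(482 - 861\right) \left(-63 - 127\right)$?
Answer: $648365$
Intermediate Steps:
$w = 72010$ ($w = \left(-379\right) \left(-190\right) = 72010$)
$\left(\left(705 \cdot 570 - 622\right) + 175127\right) + w = \left(\left(705 \cdot 570 - 622\right) + 175127\right) + 72010 = \left(\left(401850 - 622\right) + 175127\right) + 72010 = \left(401228 + 175127\right) + 72010 = 576355 + 72010 = 648365$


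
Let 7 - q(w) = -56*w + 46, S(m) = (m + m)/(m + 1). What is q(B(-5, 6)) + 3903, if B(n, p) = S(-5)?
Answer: 4004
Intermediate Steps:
S(m) = 2*m/(1 + m) (S(m) = (2*m)/(1 + m) = 2*m/(1 + m))
B(n, p) = 5/2 (B(n, p) = 2*(-5)/(1 - 5) = 2*(-5)/(-4) = 2*(-5)*(-¼) = 5/2)
q(w) = -39 + 56*w (q(w) = 7 - (-56*w + 46) = 7 - (46 - 56*w) = 7 + (-46 + 56*w) = -39 + 56*w)
q(B(-5, 6)) + 3903 = (-39 + 56*(5/2)) + 3903 = (-39 + 140) + 3903 = 101 + 3903 = 4004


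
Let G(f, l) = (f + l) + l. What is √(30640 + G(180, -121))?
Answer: √30578 ≈ 174.87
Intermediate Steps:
G(f, l) = f + 2*l
√(30640 + G(180, -121)) = √(30640 + (180 + 2*(-121))) = √(30640 + (180 - 242)) = √(30640 - 62) = √30578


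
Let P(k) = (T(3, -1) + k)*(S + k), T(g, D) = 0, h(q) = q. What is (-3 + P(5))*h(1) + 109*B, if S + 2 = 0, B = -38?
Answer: -4130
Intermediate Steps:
S = -2 (S = -2 + 0 = -2)
P(k) = k*(-2 + k) (P(k) = (0 + k)*(-2 + k) = k*(-2 + k))
(-3 + P(5))*h(1) + 109*B = (-3 + 5*(-2 + 5))*1 + 109*(-38) = (-3 + 5*3)*1 - 4142 = (-3 + 15)*1 - 4142 = 12*1 - 4142 = 12 - 4142 = -4130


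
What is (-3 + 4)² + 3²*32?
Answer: 289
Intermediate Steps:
(-3 + 4)² + 3²*32 = 1² + 9*32 = 1 + 288 = 289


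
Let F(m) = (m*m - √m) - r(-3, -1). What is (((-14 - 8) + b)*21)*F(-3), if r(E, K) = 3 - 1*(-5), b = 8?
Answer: -294 + 294*I*√3 ≈ -294.0 + 509.22*I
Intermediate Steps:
r(E, K) = 8 (r(E, K) = 3 + 5 = 8)
F(m) = -8 + m² - √m (F(m) = (m*m - √m) - 1*8 = (m² - √m) - 8 = -8 + m² - √m)
(((-14 - 8) + b)*21)*F(-3) = (((-14 - 8) + 8)*21)*(-8 + (-3)² - √(-3)) = ((-22 + 8)*21)*(-8 + 9 - I*√3) = (-14*21)*(-8 + 9 - I*√3) = -294*(1 - I*√3) = -294 + 294*I*√3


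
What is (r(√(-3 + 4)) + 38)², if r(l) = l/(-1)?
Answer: 1369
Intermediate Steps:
r(l) = -l (r(l) = l*(-1) = -l)
(r(√(-3 + 4)) + 38)² = (-√(-3 + 4) + 38)² = (-√1 + 38)² = (-1*1 + 38)² = (-1 + 38)² = 37² = 1369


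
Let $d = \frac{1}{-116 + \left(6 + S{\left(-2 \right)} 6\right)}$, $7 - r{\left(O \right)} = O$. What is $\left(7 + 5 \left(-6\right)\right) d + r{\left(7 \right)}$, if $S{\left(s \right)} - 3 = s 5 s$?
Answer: $- \frac{23}{28} \approx -0.82143$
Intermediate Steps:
$r{\left(O \right)} = 7 - O$
$S{\left(s \right)} = 3 + 5 s^{2}$ ($S{\left(s \right)} = 3 + s 5 s = 3 + 5 s s = 3 + 5 s^{2}$)
$d = \frac{1}{28}$ ($d = \frac{1}{-116 + \left(6 + \left(3 + 5 \left(-2\right)^{2}\right) 6\right)} = \frac{1}{-116 + \left(6 + \left(3 + 5 \cdot 4\right) 6\right)} = \frac{1}{-116 + \left(6 + \left(3 + 20\right) 6\right)} = \frac{1}{-116 + \left(6 + 23 \cdot 6\right)} = \frac{1}{-116 + \left(6 + 138\right)} = \frac{1}{-116 + 144} = \frac{1}{28} \approx 0.035714$)
$\left(7 + 5 \left(-6\right)\right) d + r{\left(7 \right)} = \left(7 + 5 \left(-6\right)\right) \frac{1}{28} + \left(7 - 7\right) = \left(7 - 30\right) \frac{1}{28} + \left(7 - 7\right) = \left(-23\right) \frac{1}{28} + 0 = - \frac{23}{28} + 0 = - \frac{23}{28}$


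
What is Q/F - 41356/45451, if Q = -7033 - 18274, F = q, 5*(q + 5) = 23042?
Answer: -957576191/149449381 ≈ -6.4074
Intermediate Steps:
q = 23017/5 (q = -5 + (⅕)*23042 = -5 + 23042/5 = 23017/5 ≈ 4603.4)
F = 23017/5 ≈ 4603.4
Q = -25307
Q/F - 41356/45451 = -25307/23017/5 - 41356/45451 = -25307*5/23017 - 41356*1/45451 = -126535/23017 - 5908/6493 = -957576191/149449381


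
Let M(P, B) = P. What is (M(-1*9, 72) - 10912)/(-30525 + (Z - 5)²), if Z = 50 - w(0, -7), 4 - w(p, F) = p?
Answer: 10921/28844 ≈ 0.37862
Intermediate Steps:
w(p, F) = 4 - p
Z = 46 (Z = 50 - (4 - 1*0) = 50 - (4 + 0) = 50 - 1*4 = 50 - 4 = 46)
(M(-1*9, 72) - 10912)/(-30525 + (Z - 5)²) = (-1*9 - 10912)/(-30525 + (46 - 5)²) = (-9 - 10912)/(-30525 + 41²) = -10921/(-30525 + 1681) = -10921/(-28844) = -10921*(-1/28844) = 10921/28844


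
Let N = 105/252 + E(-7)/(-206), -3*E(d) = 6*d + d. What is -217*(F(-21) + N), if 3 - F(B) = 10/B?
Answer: -1022845/1236 ≈ -827.54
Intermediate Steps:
F(B) = 3 - 10/B
E(d) = -7*d/3 (E(d) = -(6*d + d)/3 = -7*d/3)
N = 139/412 (N = 105/252 - 7/3*(-7)/(-206) = 105*(1/252) + (49/3)*(-1/206) = 5/12 - 49/618 = 139/412 ≈ 0.33738)
-217*(F(-21) + N) = -217*((3 - 10/(-21)) + 139/412) = -217*((3 - 10*(-1/21)) + 139/412) = -217*((3 + 10/21) + 139/412) = -217*(73/21 + 139/412) = -217*32995/8652 = -1022845/1236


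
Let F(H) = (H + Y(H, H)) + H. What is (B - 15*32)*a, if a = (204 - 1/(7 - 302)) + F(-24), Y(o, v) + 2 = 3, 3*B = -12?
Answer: -22416944/295 ≈ -75990.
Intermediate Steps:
B = -4 (B = (1/3)*(-12) = -4)
Y(o, v) = 1 (Y(o, v) = -2 + 3 = 1)
F(H) = 1 + 2*H (F(H) = (H + 1) + H = (1 + H) + H = 1 + 2*H)
a = 46316/295 (a = (204 - 1/(7 - 302)) + (1 + 2*(-24)) = (204 - 1/(-295)) + (1 - 48) = (204 - 1*(-1/295)) - 47 = (204 + 1/295) - 47 = 60181/295 - 47 = 46316/295 ≈ 157.00)
(B - 15*32)*a = (-4 - 15*32)*(46316/295) = (-4 - 480)*(46316/295) = -484*46316/295 = -22416944/295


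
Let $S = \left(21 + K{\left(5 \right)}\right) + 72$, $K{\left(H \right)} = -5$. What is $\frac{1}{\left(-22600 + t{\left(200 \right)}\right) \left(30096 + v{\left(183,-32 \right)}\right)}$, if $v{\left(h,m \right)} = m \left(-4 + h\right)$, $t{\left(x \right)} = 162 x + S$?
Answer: $\frac{1}{240950784} \approx 4.1502 \cdot 10^{-9}$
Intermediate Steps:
$S = 88$ ($S = \left(21 - 5\right) + 72 = 16 + 72 = 88$)
$t{\left(x \right)} = 88 + 162 x$ ($t{\left(x \right)} = 162 x + 88 = 88 + 162 x$)
$\frac{1}{\left(-22600 + t{\left(200 \right)}\right) \left(30096 + v{\left(183,-32 \right)}\right)} = \frac{1}{\left(-22600 + \left(88 + 162 \cdot 200\right)\right) \left(30096 - 32 \left(-4 + 183\right)\right)} = \frac{1}{\left(-22600 + \left(88 + 32400\right)\right) \left(30096 - 5728\right)} = \frac{1}{\left(-22600 + 32488\right) \left(30096 - 5728\right)} = \frac{1}{9888 \cdot 24368} = \frac{1}{240950784}$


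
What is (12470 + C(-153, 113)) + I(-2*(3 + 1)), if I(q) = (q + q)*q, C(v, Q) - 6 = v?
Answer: 12451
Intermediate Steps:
C(v, Q) = 6 + v
I(q) = 2*q² (I(q) = (2*q)*q = 2*q²)
(12470 + C(-153, 113)) + I(-2*(3 + 1)) = (12470 + (6 - 153)) + 2*(-2*(3 + 1))² = (12470 - 147) + 2*(-2*4)² = 12323 + 2*(-8)² = 12323 + 2*64 = 12323 + 128 = 12451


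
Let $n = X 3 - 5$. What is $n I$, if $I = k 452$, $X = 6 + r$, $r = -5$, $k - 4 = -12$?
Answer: $7232$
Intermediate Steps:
$k = -8$ ($k = 4 - 12 = -8$)
$X = 1$ ($X = 6 - 5 = 1$)
$n = -2$ ($n = 1 \cdot 3 - 5 = 3 - 5 = -2$)
$I = -3616$ ($I = \left(-8\right) 452 = -3616$)
$n I = \left(-2\right) \left(-3616\right) = 7232$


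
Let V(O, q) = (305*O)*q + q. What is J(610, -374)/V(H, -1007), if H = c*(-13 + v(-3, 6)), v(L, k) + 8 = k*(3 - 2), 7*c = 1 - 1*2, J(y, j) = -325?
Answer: 2275/4614074 ≈ 0.00049306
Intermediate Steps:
c = -1/7 (c = (1 - 1*2)/7 = (1 - 2)/7 = (1/7)*(-1) = -1/7 ≈ -0.14286)
v(L, k) = -8 + k (v(L, k) = -8 + k*(3 - 2) = -8 + k*1 = -8 + k)
H = 15/7 (H = -(-13 + (-8 + 6))/7 = -(-13 - 2)/7 = -1/7*(-15) = 15/7 ≈ 2.1429)
V(O, q) = q + 305*O*q (V(O, q) = 305*O*q + q = q + 305*O*q)
J(610, -374)/V(H, -1007) = -325*(-1/(1007*(1 + 305*(15/7)))) = -325*(-1/(1007*(1 + 4575/7))) = -325/((-1007*4582/7)) = -325/(-4614074/7) = -325*(-7/4614074) = 2275/4614074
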